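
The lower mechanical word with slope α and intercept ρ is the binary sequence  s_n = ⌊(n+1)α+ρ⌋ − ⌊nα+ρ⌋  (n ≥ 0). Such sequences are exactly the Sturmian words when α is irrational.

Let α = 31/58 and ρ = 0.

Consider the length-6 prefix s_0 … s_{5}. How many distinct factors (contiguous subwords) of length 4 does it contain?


2

t_n = ⌊(n·31)/58⌋ for n = 0 … 6:
  n=0…6: ⌊0/58⌋=0 ⌊31/58⌋=0 ⌊62/58⌋=1 ⌊93/58⌋=1 ⌊124/58⌋=2 ⌊155/58⌋=2 ⌊186/58⌋=3
s_n = t_(n+1) − t_n for n = 0 … 5 gives
prefix = 010101
slide a length-4 window over [0..3] … [2..5] (3 windows); first occurrence of each distinct factor:
  [  0..  3] 0101
  [  1..  4] 1010
  (the other 1 window repeats one of these)
distinct factors: {0101, 1010}
count = 2  (Sturmian bound for length 4 is 5)


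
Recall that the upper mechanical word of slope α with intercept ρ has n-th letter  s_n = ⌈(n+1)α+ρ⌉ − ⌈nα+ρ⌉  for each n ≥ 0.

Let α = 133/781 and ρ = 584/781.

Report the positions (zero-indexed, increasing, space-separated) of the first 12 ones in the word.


1 7 13 19 24 30 36 42 48 54 60 66

n=0: ⌈717/781⌉−⌈584/781⌉ = 1−1 = 0
n=1: ⌈850/781⌉−⌈717/781⌉ = 2−1 = 1  ← one
n=2: ⌈983/781⌉−⌈850/781⌉ = 2−2 = 0
n=3: ⌈1116/781⌉−⌈983/781⌉ = 2−2 = 0
  …
n=7: ⌈1648/781⌉−⌈1515/781⌉ = 3−2 = 1  ← one
n=8: ⌈1781/781⌉−⌈1648/781⌉ = 3−3 = 0
n=9: ⌈1914/781⌉−⌈1781/781⌉ = 3−3 = 0
  …
n=13: ⌈2446/781⌉−⌈2313/781⌉ = 4−3 = 1  ← one
n=14: ⌈2579/781⌉−⌈2446/781⌉ = 4−4 = 0
n=15: ⌈2712/781⌉−⌈2579/781⌉ = 4−4 = 0
  …
n=19: ⌈3244/781⌉−⌈3111/781⌉ = 5−4 = 1  ← one
n=20: ⌈3377/781⌉−⌈3244/781⌉ = 5−5 = 0
n=21: ⌈3510/781⌉−⌈3377/781⌉ = 5−5 = 0
  …
n=24: ⌈3909/781⌉−⌈3776/781⌉ = 6−5 = 1  ← one
n=25: ⌈4042/781⌉−⌈3909/781⌉ = 6−6 = 0
n=26: ⌈4175/781⌉−⌈4042/781⌉ = 6−6 = 0
  …
n=30: ⌈4707/781⌉−⌈4574/781⌉ = 7−6 = 1  ← one
n=31: ⌈4840/781⌉−⌈4707/781⌉ = 7−7 = 0
n=32: ⌈4973/781⌉−⌈4840/781⌉ = 7−7 = 0
  …
n=36: ⌈5505/781⌉−⌈5372/781⌉ = 8−7 = 1  ← one
n=37: ⌈5638/781⌉−⌈5505/781⌉ = 8−8 = 0
n=38: ⌈5771/781⌉−⌈5638/781⌉ = 8−8 = 0
  …
n=42: ⌈6303/781⌉−⌈6170/781⌉ = 9−8 = 1  ← one
n=43: ⌈6436/781⌉−⌈6303/781⌉ = 9−9 = 0
n=44: ⌈6569/781⌉−⌈6436/781⌉ = 9−9 = 0
  …
n=48: ⌈7101/781⌉−⌈6968/781⌉ = 10−9 = 1  ← one
n=49: ⌈7234/781⌉−⌈7101/781⌉ = 10−10 = 0
n=50: ⌈7367/781⌉−⌈7234/781⌉ = 10−10 = 0
  …
n=54: ⌈7899/781⌉−⌈7766/781⌉ = 11−10 = 1  ← one
n=55: ⌈8032/781⌉−⌈7899/781⌉ = 11−11 = 0
n=56: ⌈8165/781⌉−⌈8032/781⌉ = 11−11 = 0
  …
n=60: ⌈8697/781⌉−⌈8564/781⌉ = 12−11 = 1  ← one
n=61: ⌈8830/781⌉−⌈8697/781⌉ = 12−12 = 0
n=62: ⌈8963/781⌉−⌈8830/781⌉ = 12−12 = 0
  …
n=66: ⌈9495/781⌉−⌈9362/781⌉ = 13−12 = 1  ← one
positions of the first 12 ones: 1 7 13 19 24 30 36 42 48 54 60 66


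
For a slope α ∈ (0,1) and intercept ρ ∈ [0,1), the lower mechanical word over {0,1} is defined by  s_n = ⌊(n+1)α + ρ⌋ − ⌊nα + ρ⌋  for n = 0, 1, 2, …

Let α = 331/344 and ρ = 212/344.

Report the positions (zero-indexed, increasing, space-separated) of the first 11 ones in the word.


n=0: ⌊543/344⌋−⌊212/344⌋ = 1−0 = 1  ← one
n=1: ⌊874/344⌋−⌊543/344⌋ = 2−1 = 1  ← one
n=2: ⌊1205/344⌋−⌊874/344⌋ = 3−2 = 1  ← one
n=3: ⌊1536/344⌋−⌊1205/344⌋ = 4−3 = 1  ← one
n=4: ⌊1867/344⌋−⌊1536/344⌋ = 5−4 = 1  ← one
n=5: ⌊2198/344⌋−⌊1867/344⌋ = 6−5 = 1  ← one
n=6: ⌊2529/344⌋−⌊2198/344⌋ = 7−6 = 1  ← one
n=7: ⌊2860/344⌋−⌊2529/344⌋ = 8−7 = 1  ← one
n=8: ⌊3191/344⌋−⌊2860/344⌋ = 9−8 = 1  ← one
n=9: ⌊3522/344⌋−⌊3191/344⌋ = 10−9 = 1  ← one
n=10: ⌊3853/344⌋−⌊3522/344⌋ = 11−10 = 1  ← one
positions of the first 11 ones: 0 1 2 3 4 5 6 7 8 9 10

0 1 2 3 4 5 6 7 8 9 10


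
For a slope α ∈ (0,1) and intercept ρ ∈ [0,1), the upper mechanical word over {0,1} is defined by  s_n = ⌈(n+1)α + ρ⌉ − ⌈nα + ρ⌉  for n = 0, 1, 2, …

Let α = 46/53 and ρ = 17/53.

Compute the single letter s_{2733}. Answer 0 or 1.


1

(n+1)α + ρ = (2734·46 + 17) / 53 = 125781/53
nα + ρ     = (2733·46 + 17) / 53 = 125735/53
⌈125781/53⌉ = 2374,  ⌈125735/53⌉ = 2373
s_{2733} = 2374 − 2373 = 1


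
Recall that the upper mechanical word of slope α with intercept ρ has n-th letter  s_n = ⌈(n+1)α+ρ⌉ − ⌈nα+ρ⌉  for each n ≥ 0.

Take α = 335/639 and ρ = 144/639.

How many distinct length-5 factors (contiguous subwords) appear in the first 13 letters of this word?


3

t_n = ⌈(n·335+144)/639⌉ for n = 0 … 13:
  n=0…9: ⌈144/639⌉=1 ⌈479/639⌉=1 ⌈814/639⌉=2 ⌈1149/639⌉=2 ⌈1484/639⌉=3 ⌈1819/639⌉=3 ⌈2154/639⌉=4 ⌈2489/639⌉=4 ⌈2824/639⌉=5 ⌈3159/639⌉=5
  n=10…13: ⌈3494/639⌉=6 ⌈3829/639⌉=6 ⌈4164/639⌉=7 ⌈4499/639⌉=8
s_n = t_(n+1) − t_n for n = 0 … 12 gives
prefix = 0101010101011
slide a length-5 window over [0..4] … [8..12] (9 windows); first occurrence of each distinct factor:
  [  0..  4] 01010
  [  1..  5] 10101
  [  8.. 12] 01011
  (the other 6 windows repeat one of these)
distinct factors: {01010, 01011, 10101}
count = 3  (Sturmian bound for length 5 is 6)


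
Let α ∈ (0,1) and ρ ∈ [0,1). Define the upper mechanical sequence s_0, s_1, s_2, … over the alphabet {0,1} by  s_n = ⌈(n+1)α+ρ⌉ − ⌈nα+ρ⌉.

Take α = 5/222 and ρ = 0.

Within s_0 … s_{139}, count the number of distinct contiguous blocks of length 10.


t_n = ⌈(n·5)/222⌉ for n = 0 … 140:
  n=0…9: ⌈0/222⌉=0 ⌈5/222⌉=1 ⌈10/222⌉=1 ⌈15/222⌉=1 ⌈20/222⌉=1 ⌈25/222⌉=1 ⌈30/222⌉=1 ⌈35/222⌉=1 ⌈40/222⌉=1 ⌈45/222⌉=1
  n=10…19: ⌈50/222⌉=1 ⌈55/222⌉=1 ⌈60/222⌉=1 ⌈65/222⌉=1 ⌈70/222⌉=1 ⌈75/222⌉=1 ⌈80/222⌉=1 ⌈85/222⌉=1 ⌈90/222⌉=1 ⌈95/222⌉=1
  n=20…29: ⌈100/222⌉=1 ⌈105/222⌉=1 ⌈110/222⌉=1 ⌈115/222⌉=1 ⌈120/222⌉=1 ⌈125/222⌉=1 ⌈130/222⌉=1 ⌈135/222⌉=1 ⌈140/222⌉=1 ⌈145/222⌉=1
  n=30…39: ⌈150/222⌉=1 ⌈155/222⌉=1 ⌈160/222⌉=1 ⌈165/222⌉=1 ⌈170/222⌉=1 ⌈175/222⌉=1 ⌈180/222⌉=1 ⌈185/222⌉=1 ⌈190/222⌉=1 ⌈195/222⌉=1
  n=40…49: ⌈200/222⌉=1 ⌈205/222⌉=1 ⌈210/222⌉=1 ⌈215/222⌉=1 ⌈220/222⌉=1 ⌈225/222⌉=2 ⌈230/222⌉=2 ⌈235/222⌉=2 ⌈240/222⌉=2 ⌈245/222⌉=2
  n=50…59: ⌈250/222⌉=2 ⌈255/222⌉=2 ⌈260/222⌉=2 ⌈265/222⌉=2 ⌈270/222⌉=2 ⌈275/222⌉=2 ⌈280/222⌉=2 ⌈285/222⌉=2 ⌈290/222⌉=2 ⌈295/222⌉=2
  n=60…69: ⌈300/222⌉=2 ⌈305/222⌉=2 ⌈310/222⌉=2 ⌈315/222⌉=2 ⌈320/222⌉=2 ⌈325/222⌉=2 ⌈330/222⌉=2 ⌈335/222⌉=2 ⌈340/222⌉=2 ⌈345/222⌉=2
  n=70…79: ⌈350/222⌉=2 ⌈355/222⌉=2 ⌈360/222⌉=2 ⌈365/222⌉=2 ⌈370/222⌉=2 ⌈375/222⌉=2 ⌈380/222⌉=2 ⌈385/222⌉=2 ⌈390/222⌉=2 ⌈395/222⌉=2
  n=80…89: ⌈400/222⌉=2 ⌈405/222⌉=2 ⌈410/222⌉=2 ⌈415/222⌉=2 ⌈420/222⌉=2 ⌈425/222⌉=2 ⌈430/222⌉=2 ⌈435/222⌉=2 ⌈440/222⌉=2 ⌈445/222⌉=3
  n=90…99: ⌈450/222⌉=3 ⌈455/222⌉=3 ⌈460/222⌉=3 ⌈465/222⌉=3 ⌈470/222⌉=3 ⌈475/222⌉=3 ⌈480/222⌉=3 ⌈485/222⌉=3 ⌈490/222⌉=3 ⌈495/222⌉=3
  n=100…109: ⌈500/222⌉=3 ⌈505/222⌉=3 ⌈510/222⌉=3 ⌈515/222⌉=3 ⌈520/222⌉=3 ⌈525/222⌉=3 ⌈530/222⌉=3 ⌈535/222⌉=3 ⌈540/222⌉=3 ⌈545/222⌉=3
  n=110…119: ⌈550/222⌉=3 ⌈555/222⌉=3 ⌈560/222⌉=3 ⌈565/222⌉=3 ⌈570/222⌉=3 ⌈575/222⌉=3 ⌈580/222⌉=3 ⌈585/222⌉=3 ⌈590/222⌉=3 ⌈595/222⌉=3
  n=120…129: ⌈600/222⌉=3 ⌈605/222⌉=3 ⌈610/222⌉=3 ⌈615/222⌉=3 ⌈620/222⌉=3 ⌈625/222⌉=3 ⌈630/222⌉=3 ⌈635/222⌉=3 ⌈640/222⌉=3 ⌈645/222⌉=3
  n=130…139: ⌈650/222⌉=3 ⌈655/222⌉=3 ⌈660/222⌉=3 ⌈665/222⌉=3 ⌈670/222⌉=4 ⌈675/222⌉=4 ⌈680/222⌉=4 ⌈685/222⌉=4 ⌈690/222⌉=4 ⌈695/222⌉=4
  n=140: ⌈700/222⌉=4
s_n = t_(n+1) − t_n for n = 0 … 139 gives
prefix = 10000000000000000000000000000000000000000000100000000000000000000000000000000000000000001000000000000000000000000000000000000000000001000000
slide a length-10 window over [0..9] … [130..139] (131 windows); first occurrence of each distinct factor:
  [  0..  9] 1000000000
  [  1.. 10] 0000000000
  [ 35.. 44] 0000000001
  [ 36.. 45] 0000000010
  [ 37.. 46] 0000000100
  [ 38.. 47] 0000001000
  [ 39.. 48] 0000010000
  [ 40.. 49] 0000100000
  [ 41.. 50] 0001000000
  [ 42.. 51] 0010000000
  [ 43.. 52] 0100000000
  (the other 120 windows repeat one of these)
distinct factors: {0000000000, 0000000001, 0000000010, 0000000100, 0000001000, 0000010000, 0000100000, 0001000000, 0010000000, 0100000000, 1000000000}
count = 11  (Sturmian bound for length 10 is 11)

11


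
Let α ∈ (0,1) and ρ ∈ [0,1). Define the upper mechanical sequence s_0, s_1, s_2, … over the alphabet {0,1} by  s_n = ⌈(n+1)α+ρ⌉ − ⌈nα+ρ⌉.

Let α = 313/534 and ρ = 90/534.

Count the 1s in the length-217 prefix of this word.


127

#1s = Σ_{n=0}^{216} s_n = Σ_{n=0}^{216} (⌈(n+1)α+ρ⌉ − ⌈nα+ρ⌉)
the sum telescopes: every ⌈nα+ρ⌉ with 0 < n < 217 appears once with + and once with −, leaving ⌈217α+ρ⌉ − ⌈0·α+ρ⌉
217α + ρ = (217·313 + 90) / 534 = 68011/534
ρ = 90/534
⌈68011/534⌉ = 128,  ⌈90/534⌉ = 1
#1s = 128 − 1 = 127


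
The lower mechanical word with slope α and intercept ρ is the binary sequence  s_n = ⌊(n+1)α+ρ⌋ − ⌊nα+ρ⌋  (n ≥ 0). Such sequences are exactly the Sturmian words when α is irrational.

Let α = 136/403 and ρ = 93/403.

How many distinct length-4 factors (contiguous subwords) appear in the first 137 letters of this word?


5

t_n = ⌊(n·136+93)/403⌋ for n = 0 … 137:
  n=0…9: ⌊93/403⌋=0 ⌊229/403⌋=0 ⌊365/403⌋=0 ⌊501/403⌋=1 ⌊637/403⌋=1 ⌊773/403⌋=1 ⌊909/403⌋=2 ⌊1045/403⌋=2 ⌊1181/403⌋=2 ⌊1317/403⌋=3
  n=10…19: ⌊1453/403⌋=3 ⌊1589/403⌋=3 ⌊1725/403⌋=4 ⌊1861/403⌋=4 ⌊1997/403⌋=4 ⌊2133/403⌋=5 ⌊2269/403⌋=5 ⌊2405/403⌋=5 ⌊2541/403⌋=6 ⌊2677/403⌋=6
  n=20…29: ⌊2813/403⌋=6 ⌊2949/403⌋=7 ⌊3085/403⌋=7 ⌊3221/403⌋=7 ⌊3357/403⌋=8 ⌊3493/403⌋=8 ⌊3629/403⌋=9 ⌊3765/403⌋=9 ⌊3901/403⌋=9 ⌊4037/403⌋=10
  n=30…39: ⌊4173/403⌋=10 ⌊4309/403⌋=10 ⌊4445/403⌋=11 ⌊4581/403⌋=11 ⌊4717/403⌋=11 ⌊4853/403⌋=12 ⌊4989/403⌋=12 ⌊5125/403⌋=12 ⌊5261/403⌋=13 ⌊5397/403⌋=13
  n=40…49: ⌊5533/403⌋=13 ⌊5669/403⌋=14 ⌊5805/403⌋=14 ⌊5941/403⌋=14 ⌊6077/403⌋=15 ⌊6213/403⌋=15 ⌊6349/403⌋=15 ⌊6485/403⌋=16 ⌊6621/403⌋=16 ⌊6757/403⌋=16
  n=50…59: ⌊6893/403⌋=17 ⌊7029/403⌋=17 ⌊7165/403⌋=17 ⌊7301/403⌋=18 ⌊7437/403⌋=18 ⌊7573/403⌋=18 ⌊7709/403⌋=19 ⌊7845/403⌋=19 ⌊7981/403⌋=19 ⌊8117/403⌋=20
  n=60…69: ⌊8253/403⌋=20 ⌊8389/403⌋=20 ⌊8525/403⌋=21 ⌊8661/403⌋=21 ⌊8797/403⌋=21 ⌊8933/403⌋=22 ⌊9069/403⌋=22 ⌊9205/403⌋=22 ⌊9341/403⌋=23 ⌊9477/403⌋=23
  n=70…79: ⌊9613/403⌋=23 ⌊9749/403⌋=24 ⌊9885/403⌋=24 ⌊10021/403⌋=24 ⌊10157/403⌋=25 ⌊10293/403⌋=25 ⌊10429/403⌋=25 ⌊10565/403⌋=26 ⌊10701/403⌋=26 ⌊10837/403⌋=26
  n=80…89: ⌊10973/403⌋=27 ⌊11109/403⌋=27 ⌊11245/403⌋=27 ⌊11381/403⌋=28 ⌊11517/403⌋=28 ⌊11653/403⌋=28 ⌊11789/403⌋=29 ⌊11925/403⌋=29 ⌊12061/403⌋=29 ⌊12197/403⌋=30
  n=90…99: ⌊12333/403⌋=30 ⌊12469/403⌋=30 ⌊12605/403⌋=31 ⌊12741/403⌋=31 ⌊12877/403⌋=31 ⌊13013/403⌋=32 ⌊13149/403⌋=32 ⌊13285/403⌋=32 ⌊13421/403⌋=33 ⌊13557/403⌋=33
  n=100…109: ⌊13693/403⌋=33 ⌊13829/403⌋=34 ⌊13965/403⌋=34 ⌊14101/403⌋=34 ⌊14237/403⌋=35 ⌊14373/403⌋=35 ⌊14509/403⌋=36 ⌊14645/403⌋=36 ⌊14781/403⌋=36 ⌊14917/403⌋=37
  n=110…119: ⌊15053/403⌋=37 ⌊15189/403⌋=37 ⌊15325/403⌋=38 ⌊15461/403⌋=38 ⌊15597/403⌋=38 ⌊15733/403⌋=39 ⌊15869/403⌋=39 ⌊16005/403⌋=39 ⌊16141/403⌋=40 ⌊16277/403⌋=40
  n=120…129: ⌊16413/403⌋=40 ⌊16549/403⌋=41 ⌊16685/403⌋=41 ⌊16821/403⌋=41 ⌊16957/403⌋=42 ⌊17093/403⌋=42 ⌊17229/403⌋=42 ⌊17365/403⌋=43 ⌊17501/403⌋=43 ⌊17637/403⌋=43
  n=130…137: ⌊17773/403⌋=44 ⌊17909/403⌋=44 ⌊18045/403⌋=44 ⌊18181/403⌋=45 ⌊18317/403⌋=45 ⌊18453/403⌋=45 ⌊18589/403⌋=46 ⌊18725/403⌋=46
s_n = t_(n+1) − t_n for n = 0 … 136 gives
prefix = 00100100100100100100100101001001001001001001001001001001001001001001001001001001001001001001001001001001010010010010010010010010010010010
slide a length-4 window over [0..3] … [133..136] (134 windows); first occurrence of each distinct factor:
  [  0..  3] 0010
  [  1..  4] 0100
  [  2..  5] 1001
  [ 22.. 25] 0101
  [ 23.. 26] 1010
  (the other 129 windows repeat one of these)
distinct factors: {0010, 0100, 0101, 1001, 1010}
count = 5  (Sturmian bound for length 4 is 5)


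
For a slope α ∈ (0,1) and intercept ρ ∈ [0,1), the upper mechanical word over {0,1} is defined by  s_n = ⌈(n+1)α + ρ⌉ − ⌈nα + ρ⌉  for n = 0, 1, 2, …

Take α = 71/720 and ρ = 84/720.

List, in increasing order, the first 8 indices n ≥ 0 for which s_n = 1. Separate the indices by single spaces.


8 19 29 39 49 59 69 79

n=0: ⌈155/720⌉−⌈84/720⌉ = 1−1 = 0
n=1: ⌈226/720⌉−⌈155/720⌉ = 1−1 = 0
  …
n=8: ⌈723/720⌉−⌈652/720⌉ = 2−1 = 1  ← one
n=9: ⌈794/720⌉−⌈723/720⌉ = 2−2 = 0
n=10: ⌈865/720⌉−⌈794/720⌉ = 2−2 = 0
  …
n=19: ⌈1504/720⌉−⌈1433/720⌉ = 3−2 = 1  ← one
n=20: ⌈1575/720⌉−⌈1504/720⌉ = 3−3 = 0
n=21: ⌈1646/720⌉−⌈1575/720⌉ = 3−3 = 0
  …
n=29: ⌈2214/720⌉−⌈2143/720⌉ = 4−3 = 1  ← one
n=30: ⌈2285/720⌉−⌈2214/720⌉ = 4−4 = 0
n=31: ⌈2356/720⌉−⌈2285/720⌉ = 4−4 = 0
  …
n=39: ⌈2924/720⌉−⌈2853/720⌉ = 5−4 = 1  ← one
n=40: ⌈2995/720⌉−⌈2924/720⌉ = 5−5 = 0
n=41: ⌈3066/720⌉−⌈2995/720⌉ = 5−5 = 0
  …
n=49: ⌈3634/720⌉−⌈3563/720⌉ = 6−5 = 1  ← one
n=50: ⌈3705/720⌉−⌈3634/720⌉ = 6−6 = 0
n=51: ⌈3776/720⌉−⌈3705/720⌉ = 6−6 = 0
  …
n=59: ⌈4344/720⌉−⌈4273/720⌉ = 7−6 = 1  ← one
n=60: ⌈4415/720⌉−⌈4344/720⌉ = 7−7 = 0
n=61: ⌈4486/720⌉−⌈4415/720⌉ = 7−7 = 0
  …
n=69: ⌈5054/720⌉−⌈4983/720⌉ = 8−7 = 1  ← one
n=70: ⌈5125/720⌉−⌈5054/720⌉ = 8−8 = 0
n=71: ⌈5196/720⌉−⌈5125/720⌉ = 8−8 = 0
  …
n=79: ⌈5764/720⌉−⌈5693/720⌉ = 9−8 = 1  ← one
positions of the first 8 ones: 8 19 29 39 49 59 69 79


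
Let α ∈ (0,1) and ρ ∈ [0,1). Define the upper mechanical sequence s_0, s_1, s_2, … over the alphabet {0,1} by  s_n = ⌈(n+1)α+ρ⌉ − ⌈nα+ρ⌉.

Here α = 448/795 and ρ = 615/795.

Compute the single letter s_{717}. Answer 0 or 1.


(n+1)α + ρ = (718·448 + 615) / 795 = 322279/795
nα + ρ     = (717·448 + 615) / 795 = 321831/795
⌈322279/795⌉ = 406,  ⌈321831/795⌉ = 405
s_{717} = 406 − 405 = 1

1


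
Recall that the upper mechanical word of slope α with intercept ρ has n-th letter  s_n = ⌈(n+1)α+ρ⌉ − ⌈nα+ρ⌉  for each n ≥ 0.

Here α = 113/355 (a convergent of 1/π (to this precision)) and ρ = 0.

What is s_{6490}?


1

(n+1)α + ρ = (6491·113) / 355 = 733483/355
nα + ρ     = (6490·113) / 355 = 733370/355
⌈733483/355⌉ = 2067,  ⌈733370/355⌉ = 2066
s_{6490} = 2067 − 2066 = 1


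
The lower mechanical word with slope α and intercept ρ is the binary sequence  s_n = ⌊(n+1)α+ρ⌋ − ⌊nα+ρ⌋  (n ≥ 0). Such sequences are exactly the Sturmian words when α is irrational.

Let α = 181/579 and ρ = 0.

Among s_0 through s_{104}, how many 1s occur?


#1s = Σ_{n=0}^{104} s_n = Σ_{n=0}^{104} (⌊(n+1)α+ρ⌋ − ⌊nα+ρ⌋)
the sum telescopes: every ⌊nα+ρ⌋ with 0 < n < 105 appears once with + and once with −, leaving ⌊105α+ρ⌋ − ⌊0·α+ρ⌋
105α + ρ = (105·181) / 579 = 19005/579
ρ = 0/579
⌊19005/579⌋ = 32,  ⌊0/579⌋ = 0
#1s = 32 − 0 = 32

32


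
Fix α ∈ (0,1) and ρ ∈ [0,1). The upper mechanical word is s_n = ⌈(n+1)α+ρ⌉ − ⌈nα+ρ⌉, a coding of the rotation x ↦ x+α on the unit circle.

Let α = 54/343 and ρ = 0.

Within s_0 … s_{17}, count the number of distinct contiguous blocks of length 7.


t_n = ⌈(n·54)/343⌉ for n = 0 … 18:
  n=0…9: ⌈0/343⌉=0 ⌈54/343⌉=1 ⌈108/343⌉=1 ⌈162/343⌉=1 ⌈216/343⌉=1 ⌈270/343⌉=1 ⌈324/343⌉=1 ⌈378/343⌉=2 ⌈432/343⌉=2 ⌈486/343⌉=2
  n=10…18: ⌈540/343⌉=2 ⌈594/343⌉=2 ⌈648/343⌉=2 ⌈702/343⌉=3 ⌈756/343⌉=3 ⌈810/343⌉=3 ⌈864/343⌉=3 ⌈918/343⌉=3 ⌈972/343⌉=3
s_n = t_(n+1) − t_n for n = 0 … 17 gives
prefix = 100000100000100000
slide a length-7 window over [0..6] … [11..17] (12 windows); first occurrence of each distinct factor:
  [  0..  6] 1000001
  [  1..  7] 0000010
  [  2..  8] 0000100
  [  3..  9] 0001000
  [  4.. 10] 0010000
  [  5.. 11] 0100000
  (the other 6 windows repeat one of these)
distinct factors: {0000010, 0000100, 0001000, 0010000, 0100000, 1000001}
count = 6  (Sturmian bound for length 7 is 8)

6


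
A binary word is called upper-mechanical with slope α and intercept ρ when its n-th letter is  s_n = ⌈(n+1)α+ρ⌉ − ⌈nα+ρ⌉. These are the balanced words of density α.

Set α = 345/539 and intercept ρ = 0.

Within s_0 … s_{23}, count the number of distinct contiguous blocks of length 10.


t_n = ⌈(n·345)/539⌉ for n = 0 … 24:
  n=0…9: ⌈0/539⌉=0 ⌈345/539⌉=1 ⌈690/539⌉=2 ⌈1035/539⌉=2 ⌈1380/539⌉=3 ⌈1725/539⌉=4 ⌈2070/539⌉=4 ⌈2415/539⌉=5 ⌈2760/539⌉=6 ⌈3105/539⌉=6
  n=10…19: ⌈3450/539⌉=7 ⌈3795/539⌉=8 ⌈4140/539⌉=8 ⌈4485/539⌉=9 ⌈4830/539⌉=9 ⌈5175/539⌉=10 ⌈5520/539⌉=11 ⌈5865/539⌉=11 ⌈6210/539⌉=12 ⌈6555/539⌉=13
  n=20…24: ⌈6900/539⌉=13 ⌈7245/539⌉=14 ⌈7590/539⌉=15 ⌈7935/539⌉=15 ⌈8280/539⌉=16
s_n = t_(n+1) − t_n for n = 0 … 23 gives
prefix = 110110110110101101101101
slide a length-10 window over [0..9] … [14..23] (15 windows); first occurrence of each distinct factor:
  [  0..  9] 1101101101
  [  1.. 10] 1011011011
  [  2.. 11] 0110110110
  [  4.. 13] 1011011010
  [  5.. 14] 0110110101
  [  6.. 15] 1101101011
  [  7.. 16] 1011010110
  [  8.. 17] 0110101101
  [  9.. 18] 1101011011
  [ 10.. 19] 1010110110
  [ 11.. 20] 0101101101
  (the other 4 windows repeat one of these)
distinct factors: {0101101101, 0110101101, 0110110101, 0110110110, 1010110110, 1011010110, 1011011010, 1011011011, 1101011011, 1101101011, 1101101101}
count = 11  (Sturmian bound for length 10 is 11)

11


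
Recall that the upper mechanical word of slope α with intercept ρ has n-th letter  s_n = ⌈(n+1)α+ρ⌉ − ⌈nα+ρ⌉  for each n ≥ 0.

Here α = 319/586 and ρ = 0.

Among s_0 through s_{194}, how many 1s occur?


107

#1s = Σ_{n=0}^{194} s_n = Σ_{n=0}^{194} (⌈(n+1)α+ρ⌉ − ⌈nα+ρ⌉)
the sum telescopes: every ⌈nα+ρ⌉ with 0 < n < 195 appears once with + and once with −, leaving ⌈195α+ρ⌉ − ⌈0·α+ρ⌉
195α + ρ = (195·319) / 586 = 62205/586
ρ = 0/586
⌈62205/586⌉ = 107,  ⌈0/586⌉ = 0
#1s = 107 − 0 = 107


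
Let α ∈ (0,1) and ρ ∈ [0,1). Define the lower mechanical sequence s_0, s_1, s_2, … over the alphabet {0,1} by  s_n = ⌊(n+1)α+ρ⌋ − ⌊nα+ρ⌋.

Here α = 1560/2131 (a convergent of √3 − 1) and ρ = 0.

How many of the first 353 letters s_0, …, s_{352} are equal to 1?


258

#1s = Σ_{n=0}^{352} s_n = Σ_{n=0}^{352} (⌊(n+1)α+ρ⌋ − ⌊nα+ρ⌋)
the sum telescopes: every ⌊nα+ρ⌋ with 0 < n < 353 appears once with + and once with −, leaving ⌊353α+ρ⌋ − ⌊0·α+ρ⌋
353α + ρ = (353·1560) / 2131 = 550680/2131
ρ = 0/2131
⌊550680/2131⌋ = 258,  ⌊0/2131⌋ = 0
#1s = 258 − 0 = 258


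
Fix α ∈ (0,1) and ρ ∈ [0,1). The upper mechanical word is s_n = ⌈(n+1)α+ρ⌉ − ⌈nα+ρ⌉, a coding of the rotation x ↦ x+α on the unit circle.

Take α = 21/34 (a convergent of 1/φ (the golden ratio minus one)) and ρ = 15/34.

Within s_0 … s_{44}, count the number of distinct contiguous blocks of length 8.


9

t_n = ⌈(n·21+15)/34⌉ for n = 0 … 45:
  n=0…9: ⌈15/34⌉=1 ⌈36/34⌉=2 ⌈57/34⌉=2 ⌈78/34⌉=3 ⌈99/34⌉=3 ⌈120/34⌉=4 ⌈141/34⌉=5 ⌈162/34⌉=5 ⌈183/34⌉=6 ⌈204/34⌉=6
  n=10…19: ⌈225/34⌉=7 ⌈246/34⌉=8 ⌈267/34⌉=8 ⌈288/34⌉=9 ⌈309/34⌉=10 ⌈330/34⌉=10 ⌈351/34⌉=11 ⌈372/34⌉=11 ⌈393/34⌉=12 ⌈414/34⌉=13
  n=20…29: ⌈435/34⌉=13 ⌈456/34⌉=14 ⌈477/34⌉=15 ⌈498/34⌉=15 ⌈519/34⌉=16 ⌈540/34⌉=16 ⌈561/34⌉=17 ⌈582/34⌉=18 ⌈603/34⌉=18 ⌈624/34⌉=19
  n=30…39: ⌈645/34⌉=19 ⌈666/34⌉=20 ⌈687/34⌉=21 ⌈708/34⌉=21 ⌈729/34⌉=22 ⌈750/34⌉=23 ⌈771/34⌉=23 ⌈792/34⌉=24 ⌈813/34⌉=24 ⌈834/34⌉=25
  n=40…45: ⌈855/34⌉=26 ⌈876/34⌉=26 ⌈897/34⌉=27 ⌈918/34⌉=27 ⌈939/34⌉=28 ⌈960/34⌉=29
s_n = t_(n+1) − t_n for n = 0 … 44 gives
prefix = 101011010110110101101101011010110110101101011
slide a length-8 window over [0..7] … [37..44] (38 windows); first occurrence of each distinct factor:
  [  0..  7] 10101101
  [  1..  8] 01011010
  [  2..  9] 10110101
  [  3.. 10] 01101011
  [  4.. 11] 11010110
  [  6.. 13] 01011011
  [  7.. 14] 10110110
  [  8.. 15] 01101101
  [  9.. 16] 11011010
  (the other 29 windows repeat one of these)
distinct factors: {01011010, 01011011, 01101011, 01101101, 10101101, 10110101, 10110110, 11010110, 11011010}
count = 9  (Sturmian bound for length 8 is 9)


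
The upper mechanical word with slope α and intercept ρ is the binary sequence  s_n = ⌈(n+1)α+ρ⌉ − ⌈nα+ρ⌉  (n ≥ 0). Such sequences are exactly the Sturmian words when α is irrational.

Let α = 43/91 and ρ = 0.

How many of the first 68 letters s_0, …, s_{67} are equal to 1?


33

#1s = Σ_{n=0}^{67} s_n = Σ_{n=0}^{67} (⌈(n+1)α+ρ⌉ − ⌈nα+ρ⌉)
the sum telescopes: every ⌈nα+ρ⌉ with 0 < n < 68 appears once with + and once with −, leaving ⌈68α+ρ⌉ − ⌈0·α+ρ⌉
68α + ρ = (68·43) / 91 = 2924/91
ρ = 0/91
⌈2924/91⌉ = 33,  ⌈0/91⌉ = 0
#1s = 33 − 0 = 33


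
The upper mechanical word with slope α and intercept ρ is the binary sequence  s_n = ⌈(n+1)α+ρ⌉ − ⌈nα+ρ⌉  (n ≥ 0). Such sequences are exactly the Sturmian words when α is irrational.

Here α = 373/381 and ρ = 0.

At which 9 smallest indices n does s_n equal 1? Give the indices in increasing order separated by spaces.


0 1 2 3 4 5 6 7 8

n=0: ⌈373/381⌉−⌈0/381⌉ = 1−0 = 1  ← one
n=1: ⌈746/381⌉−⌈373/381⌉ = 2−1 = 1  ← one
n=2: ⌈1119/381⌉−⌈746/381⌉ = 3−2 = 1  ← one
n=3: ⌈1492/381⌉−⌈1119/381⌉ = 4−3 = 1  ← one
n=4: ⌈1865/381⌉−⌈1492/381⌉ = 5−4 = 1  ← one
n=5: ⌈2238/381⌉−⌈1865/381⌉ = 6−5 = 1  ← one
n=6: ⌈2611/381⌉−⌈2238/381⌉ = 7−6 = 1  ← one
n=7: ⌈2984/381⌉−⌈2611/381⌉ = 8−7 = 1  ← one
n=8: ⌈3357/381⌉−⌈2984/381⌉ = 9−8 = 1  ← one
positions of the first 9 ones: 0 1 2 3 4 5 6 7 8


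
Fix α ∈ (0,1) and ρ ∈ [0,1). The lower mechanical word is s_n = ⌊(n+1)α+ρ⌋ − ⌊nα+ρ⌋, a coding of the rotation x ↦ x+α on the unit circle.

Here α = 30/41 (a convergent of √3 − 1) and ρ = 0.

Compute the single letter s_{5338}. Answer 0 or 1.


1

(n+1)α + ρ = (5339·30) / 41 = 160170/41
nα + ρ     = (5338·30) / 41 = 160140/41
⌊160170/41⌋ = 3906,  ⌊160140/41⌋ = 3905
s_{5338} = 3906 − 3905 = 1


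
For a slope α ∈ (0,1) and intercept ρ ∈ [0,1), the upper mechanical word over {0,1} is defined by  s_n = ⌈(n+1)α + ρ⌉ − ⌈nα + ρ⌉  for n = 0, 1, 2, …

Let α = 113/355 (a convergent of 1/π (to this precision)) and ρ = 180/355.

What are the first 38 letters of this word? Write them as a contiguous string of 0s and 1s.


01001001001000100100100100100100100010

n=0: ⌈(1·113+180)/355⌉ − ⌈(0·113+180)/355⌉ = ⌈293/355⌉ − ⌈180/355⌉ = 1 − 1 = 0
n=1: ⌈(2·113+180)/355⌉ − ⌈(1·113+180)/355⌉ = ⌈406/355⌉ − ⌈293/355⌉ = 2 − 1 = 1
n=2: ⌈(3·113+180)/355⌉ − ⌈(2·113+180)/355⌉ = ⌈519/355⌉ − ⌈406/355⌉ = 2 − 2 = 0
n=3: ⌈(4·113+180)/355⌉ − ⌈(3·113+180)/355⌉ = ⌈632/355⌉ − ⌈519/355⌉ = 2 − 2 = 0
n=4: ⌈(5·113+180)/355⌉ − ⌈(4·113+180)/355⌉ = ⌈745/355⌉ − ⌈632/355⌉ = 3 − 2 = 1
n=5: ⌈(6·113+180)/355⌉ − ⌈(5·113+180)/355⌉ = ⌈858/355⌉ − ⌈745/355⌉ = 3 − 3 = 0
n=6: ⌈(7·113+180)/355⌉ − ⌈(6·113+180)/355⌉ = ⌈971/355⌉ − ⌈858/355⌉ = 3 − 3 = 0
n=7: ⌈(8·113+180)/355⌉ − ⌈(7·113+180)/355⌉ = ⌈1084/355⌉ − ⌈971/355⌉ = 4 − 3 = 1
n=8: ⌈(9·113+180)/355⌉ − ⌈(8·113+180)/355⌉ = ⌈1197/355⌉ − ⌈1084/355⌉ = 4 − 4 = 0
n=9: ⌈(10·113+180)/355⌉ − ⌈(9·113+180)/355⌉ = ⌈1310/355⌉ − ⌈1197/355⌉ = 4 − 4 = 0
n=10: ⌈(11·113+180)/355⌉ − ⌈(10·113+180)/355⌉ = ⌈1423/355⌉ − ⌈1310/355⌉ = 5 − 4 = 1
n=11: ⌈(12·113+180)/355⌉ − ⌈(11·113+180)/355⌉ = ⌈1536/355⌉ − ⌈1423/355⌉ = 5 − 5 = 0
n=12: ⌈(13·113+180)/355⌉ − ⌈(12·113+180)/355⌉ = ⌈1649/355⌉ − ⌈1536/355⌉ = 5 − 5 = 0
n=13: ⌈(14·113+180)/355⌉ − ⌈(13·113+180)/355⌉ = ⌈1762/355⌉ − ⌈1649/355⌉ = 5 − 5 = 0
n=14: ⌈(15·113+180)/355⌉ − ⌈(14·113+180)/355⌉ = ⌈1875/355⌉ − ⌈1762/355⌉ = 6 − 5 = 1
n=15: ⌈(16·113+180)/355⌉ − ⌈(15·113+180)/355⌉ = ⌈1988/355⌉ − ⌈1875/355⌉ = 6 − 6 = 0
n=16: ⌈(17·113+180)/355⌉ − ⌈(16·113+180)/355⌉ = ⌈2101/355⌉ − ⌈1988/355⌉ = 6 − 6 = 0
n=17: ⌈(18·113+180)/355⌉ − ⌈(17·113+180)/355⌉ = ⌈2214/355⌉ − ⌈2101/355⌉ = 7 − 6 = 1
n=18: ⌈(19·113+180)/355⌉ − ⌈(18·113+180)/355⌉ = ⌈2327/355⌉ − ⌈2214/355⌉ = 7 − 7 = 0
n=19: ⌈(20·113+180)/355⌉ − ⌈(19·113+180)/355⌉ = ⌈2440/355⌉ − ⌈2327/355⌉ = 7 − 7 = 0
n=20: ⌈(21·113+180)/355⌉ − ⌈(20·113+180)/355⌉ = ⌈2553/355⌉ − ⌈2440/355⌉ = 8 − 7 = 1
n=21: ⌈(22·113+180)/355⌉ − ⌈(21·113+180)/355⌉ = ⌈2666/355⌉ − ⌈2553/355⌉ = 8 − 8 = 0
n=22: ⌈(23·113+180)/355⌉ − ⌈(22·113+180)/355⌉ = ⌈2779/355⌉ − ⌈2666/355⌉ = 8 − 8 = 0
n=23: ⌈(24·113+180)/355⌉ − ⌈(23·113+180)/355⌉ = ⌈2892/355⌉ − ⌈2779/355⌉ = 9 − 8 = 1
n=24: ⌈(25·113+180)/355⌉ − ⌈(24·113+180)/355⌉ = ⌈3005/355⌉ − ⌈2892/355⌉ = 9 − 9 = 0
n=25: ⌈(26·113+180)/355⌉ − ⌈(25·113+180)/355⌉ = ⌈3118/355⌉ − ⌈3005/355⌉ = 9 − 9 = 0
n=26: ⌈(27·113+180)/355⌉ − ⌈(26·113+180)/355⌉ = ⌈3231/355⌉ − ⌈3118/355⌉ = 10 − 9 = 1
n=27: ⌈(28·113+180)/355⌉ − ⌈(27·113+180)/355⌉ = ⌈3344/355⌉ − ⌈3231/355⌉ = 10 − 10 = 0
n=28: ⌈(29·113+180)/355⌉ − ⌈(28·113+180)/355⌉ = ⌈3457/355⌉ − ⌈3344/355⌉ = 10 − 10 = 0
n=29: ⌈(30·113+180)/355⌉ − ⌈(29·113+180)/355⌉ = ⌈3570/355⌉ − ⌈3457/355⌉ = 11 − 10 = 1
n=30: ⌈(31·113+180)/355⌉ − ⌈(30·113+180)/355⌉ = ⌈3683/355⌉ − ⌈3570/355⌉ = 11 − 11 = 0
n=31: ⌈(32·113+180)/355⌉ − ⌈(31·113+180)/355⌉ = ⌈3796/355⌉ − ⌈3683/355⌉ = 11 − 11 = 0
n=32: ⌈(33·113+180)/355⌉ − ⌈(32·113+180)/355⌉ = ⌈3909/355⌉ − ⌈3796/355⌉ = 12 − 11 = 1
n=33: ⌈(34·113+180)/355⌉ − ⌈(33·113+180)/355⌉ = ⌈4022/355⌉ − ⌈3909/355⌉ = 12 − 12 = 0
n=34: ⌈(35·113+180)/355⌉ − ⌈(34·113+180)/355⌉ = ⌈4135/355⌉ − ⌈4022/355⌉ = 12 − 12 = 0
n=35: ⌈(36·113+180)/355⌉ − ⌈(35·113+180)/355⌉ = ⌈4248/355⌉ − ⌈4135/355⌉ = 12 − 12 = 0
n=36: ⌈(37·113+180)/355⌉ − ⌈(36·113+180)/355⌉ = ⌈4361/355⌉ − ⌈4248/355⌉ = 13 − 12 = 1
n=37: ⌈(38·113+180)/355⌉ − ⌈(37·113+180)/355⌉ = ⌈4474/355⌉ − ⌈4361/355⌉ = 13 − 13 = 0


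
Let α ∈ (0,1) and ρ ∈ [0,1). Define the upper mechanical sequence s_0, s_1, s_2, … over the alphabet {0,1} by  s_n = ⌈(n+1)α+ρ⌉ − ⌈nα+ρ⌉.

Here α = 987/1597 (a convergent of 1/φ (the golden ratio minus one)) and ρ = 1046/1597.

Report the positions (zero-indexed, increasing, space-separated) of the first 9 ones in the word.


n=0: ⌈2033/1597⌉−⌈1046/1597⌉ = 2−1 = 1  ← one
n=1: ⌈3020/1597⌉−⌈2033/1597⌉ = 2−2 = 0
n=2: ⌈4007/1597⌉−⌈3020/1597⌉ = 3−2 = 1  ← one
n=3: ⌈4994/1597⌉−⌈4007/1597⌉ = 4−3 = 1  ← one
n=4: ⌈5981/1597⌉−⌈4994/1597⌉ = 4−4 = 0
n=5: ⌈6968/1597⌉−⌈5981/1597⌉ = 5−4 = 1  ← one
n=6: ⌈7955/1597⌉−⌈6968/1597⌉ = 5−5 = 0
n=7: ⌈8942/1597⌉−⌈7955/1597⌉ = 6−5 = 1  ← one
n=8: ⌈9929/1597⌉−⌈8942/1597⌉ = 7−6 = 1  ← one
n=9: ⌈10916/1597⌉−⌈9929/1597⌉ = 7−7 = 0
n=10: ⌈11903/1597⌉−⌈10916/1597⌉ = 8−7 = 1  ← one
n=11: ⌈12890/1597⌉−⌈11903/1597⌉ = 9−8 = 1  ← one
n=12: ⌈13877/1597⌉−⌈12890/1597⌉ = 9−9 = 0
n=13: ⌈14864/1597⌉−⌈13877/1597⌉ = 10−9 = 1  ← one
positions of the first 9 ones: 0 2 3 5 7 8 10 11 13

0 2 3 5 7 8 10 11 13


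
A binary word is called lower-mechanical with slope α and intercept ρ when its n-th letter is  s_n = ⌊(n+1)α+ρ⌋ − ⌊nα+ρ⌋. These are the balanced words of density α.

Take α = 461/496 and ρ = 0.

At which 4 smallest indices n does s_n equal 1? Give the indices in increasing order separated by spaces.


n=0: ⌊461/496⌋−⌊0/496⌋ = 0−0 = 0
n=1: ⌊922/496⌋−⌊461/496⌋ = 1−0 = 1  ← one
n=2: ⌊1383/496⌋−⌊922/496⌋ = 2−1 = 1  ← one
n=3: ⌊1844/496⌋−⌊1383/496⌋ = 3−2 = 1  ← one
n=4: ⌊2305/496⌋−⌊1844/496⌋ = 4−3 = 1  ← one
positions of the first 4 ones: 1 2 3 4

1 2 3 4


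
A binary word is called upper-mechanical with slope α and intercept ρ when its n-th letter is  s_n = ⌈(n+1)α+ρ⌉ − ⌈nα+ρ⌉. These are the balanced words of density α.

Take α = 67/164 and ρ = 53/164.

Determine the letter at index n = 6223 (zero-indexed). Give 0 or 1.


(n+1)α + ρ = (6224·67 + 53) / 164 = 417061/164
nα + ρ     = (6223·67 + 53) / 164 = 416994/164
⌈417061/164⌉ = 2544,  ⌈416994/164⌉ = 2543
s_{6223} = 2544 − 2543 = 1

1


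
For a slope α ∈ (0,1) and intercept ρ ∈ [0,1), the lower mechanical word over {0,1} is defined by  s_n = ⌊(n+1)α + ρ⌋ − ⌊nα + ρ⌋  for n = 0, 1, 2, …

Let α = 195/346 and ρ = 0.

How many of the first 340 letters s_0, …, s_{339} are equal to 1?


#1s = Σ_{n=0}^{339} s_n = Σ_{n=0}^{339} (⌊(n+1)α+ρ⌋ − ⌊nα+ρ⌋)
the sum telescopes: every ⌊nα+ρ⌋ with 0 < n < 340 appears once with + and once with −, leaving ⌊340α+ρ⌋ − ⌊0·α+ρ⌋
340α + ρ = (340·195) / 346 = 66300/346
ρ = 0/346
⌊66300/346⌋ = 191,  ⌊0/346⌋ = 0
#1s = 191 − 0 = 191

191


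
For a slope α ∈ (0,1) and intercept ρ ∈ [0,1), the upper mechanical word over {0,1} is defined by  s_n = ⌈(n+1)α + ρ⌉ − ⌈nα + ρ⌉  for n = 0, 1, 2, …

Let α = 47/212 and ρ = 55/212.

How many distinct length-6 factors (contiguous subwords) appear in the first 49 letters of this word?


7

t_n = ⌈(n·47+55)/212⌉ for n = 0 … 49:
  n=0…9: ⌈55/212⌉=1 ⌈102/212⌉=1 ⌈149/212⌉=1 ⌈196/212⌉=1 ⌈243/212⌉=2 ⌈290/212⌉=2 ⌈337/212⌉=2 ⌈384/212⌉=2 ⌈431/212⌉=3 ⌈478/212⌉=3
  n=10…19: ⌈525/212⌉=3 ⌈572/212⌉=3 ⌈619/212⌉=3 ⌈666/212⌉=4 ⌈713/212⌉=4 ⌈760/212⌉=4 ⌈807/212⌉=4 ⌈854/212⌉=5 ⌈901/212⌉=5 ⌈948/212⌉=5
  n=20…29: ⌈995/212⌉=5 ⌈1042/212⌉=5 ⌈1089/212⌉=6 ⌈1136/212⌉=6 ⌈1183/212⌉=6 ⌈1230/212⌉=6 ⌈1277/212⌉=7 ⌈1324/212⌉=7 ⌈1371/212⌉=7 ⌈1418/212⌉=7
  n=30…39: ⌈1465/212⌉=7 ⌈1512/212⌉=8 ⌈1559/212⌉=8 ⌈1606/212⌉=8 ⌈1653/212⌉=8 ⌈1700/212⌉=9 ⌈1747/212⌉=9 ⌈1794/212⌉=9 ⌈1841/212⌉=9 ⌈1888/212⌉=9
  n=40…49: ⌈1935/212⌉=10 ⌈1982/212⌉=10 ⌈2029/212⌉=10 ⌈2076/212⌉=10 ⌈2123/212⌉=11 ⌈2170/212⌉=11 ⌈2217/212⌉=11 ⌈2264/212⌉=11 ⌈2311/212⌉=11 ⌈2358/212⌉=12
s_n = t_(n+1) − t_n for n = 0 … 48 gives
prefix = 0001000100001000100001000100001000100001000100001
slide a length-6 window over [0..5] … [43..48] (44 windows); first occurrence of each distinct factor:
  [  0..  5] 000100
  [  1..  6] 001000
  [  2..  7] 010001
  [  3..  8] 100010
  [  6.. 11] 010000
  [  7.. 12] 100001
  [  8.. 13] 000010
  (the other 37 windows repeat one of these)
distinct factors: {000010, 000100, 001000, 010000, 010001, 100001, 100010}
count = 7  (Sturmian bound for length 6 is 7)


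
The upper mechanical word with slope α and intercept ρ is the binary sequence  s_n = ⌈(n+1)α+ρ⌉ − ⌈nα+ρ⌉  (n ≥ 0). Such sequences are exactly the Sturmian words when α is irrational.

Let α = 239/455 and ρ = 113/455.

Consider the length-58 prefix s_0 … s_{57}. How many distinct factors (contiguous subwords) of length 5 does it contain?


6

t_n = ⌈(n·239+113)/455⌉ for n = 0 … 58:
  n=0…9: ⌈113/455⌉=1 ⌈352/455⌉=1 ⌈591/455⌉=2 ⌈830/455⌉=2 ⌈1069/455⌉=3 ⌈1308/455⌉=3 ⌈1547/455⌉=4 ⌈1786/455⌉=4 ⌈2025/455⌉=5 ⌈2264/455⌉=5
  n=10…19: ⌈2503/455⌉=6 ⌈2742/455⌉=7 ⌈2981/455⌉=7 ⌈3220/455⌉=8 ⌈3459/455⌉=8 ⌈3698/455⌉=9 ⌈3937/455⌉=9 ⌈4176/455⌉=10 ⌈4415/455⌉=10 ⌈4654/455⌉=11
  n=20…29: ⌈4893/455⌉=11 ⌈5132/455⌉=12 ⌈5371/455⌉=12 ⌈5610/455⌉=13 ⌈5849/455⌉=13 ⌈6088/455⌉=14 ⌈6327/455⌉=14 ⌈6566/455⌉=15 ⌈6805/455⌉=15 ⌈7044/455⌉=16
  n=30…39: ⌈7283/455⌉=17 ⌈7522/455⌉=17 ⌈7761/455⌉=18 ⌈8000/455⌉=18 ⌈8239/455⌉=19 ⌈8478/455⌉=19 ⌈8717/455⌉=20 ⌈8956/455⌉=20 ⌈9195/455⌉=21 ⌈9434/455⌉=21
  n=40…49: ⌈9673/455⌉=22 ⌈9912/455⌉=22 ⌈10151/455⌉=23 ⌈10390/455⌉=23 ⌈10629/455⌉=24 ⌈10868/455⌉=24 ⌈11107/455⌉=25 ⌈11346/455⌉=25 ⌈11585/455⌉=26 ⌈11824/455⌉=26
  n=50…58: ⌈12063/455⌉=27 ⌈12302/455⌉=28 ⌈12541/455⌉=28 ⌈12780/455⌉=29 ⌈13019/455⌉=29 ⌈13258/455⌉=30 ⌈13497/455⌉=30 ⌈13736/455⌉=31 ⌈13975/455⌉=31
s_n = t_(n+1) − t_n for n = 0 … 57 gives
prefix = 0101010101101010101010101010110101010101010101010110101010
slide a length-5 window over [0..4] … [53..57] (54 windows); first occurrence of each distinct factor:
  [  0..  4] 01010
  [  1..  5] 10101
  [  6.. 10] 01011
  [  7.. 11] 10110
  [  8.. 12] 01101
  [  9.. 13] 11010
  (the other 48 windows repeat one of these)
distinct factors: {01010, 01011, 01101, 10101, 10110, 11010}
count = 6  (Sturmian bound for length 5 is 6)


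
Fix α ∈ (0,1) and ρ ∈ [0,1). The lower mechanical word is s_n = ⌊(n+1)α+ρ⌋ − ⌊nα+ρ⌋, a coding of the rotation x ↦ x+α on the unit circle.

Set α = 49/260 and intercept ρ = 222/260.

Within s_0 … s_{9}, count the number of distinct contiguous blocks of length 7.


4

t_n = ⌊(n·49+222)/260⌋ for n = 0 … 10:
  n=0…9: ⌊222/260⌋=0 ⌊271/260⌋=1 ⌊320/260⌋=1 ⌊369/260⌋=1 ⌊418/260⌋=1 ⌊467/260⌋=1 ⌊516/260⌋=1 ⌊565/260⌋=2 ⌊614/260⌋=2 ⌊663/260⌋=2
  n=10: ⌊712/260⌋=2
s_n = t_(n+1) − t_n for n = 0 … 9 gives
prefix = 1000001000
slide a length-7 window over [0..6] … [3..9] (4 windows); first occurrence of each distinct factor:
  [  0..  6] 1000001
  [  1..  7] 0000010
  [  2..  8] 0000100
  [  3..  9] 0001000
distinct factors: {0000010, 0000100, 0001000, 1000001}
count = 4  (Sturmian bound for length 7 is 8)


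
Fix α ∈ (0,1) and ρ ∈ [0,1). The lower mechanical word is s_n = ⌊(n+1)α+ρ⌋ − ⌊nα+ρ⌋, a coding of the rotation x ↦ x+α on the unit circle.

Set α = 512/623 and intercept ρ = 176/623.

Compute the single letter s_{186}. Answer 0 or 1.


(n+1)α + ρ = (187·512 + 176) / 623 = 95920/623
nα + ρ     = (186·512 + 176) / 623 = 95408/623
⌊95920/623⌋ = 153,  ⌊95408/623⌋ = 153
s_{186} = 153 − 153 = 0

0


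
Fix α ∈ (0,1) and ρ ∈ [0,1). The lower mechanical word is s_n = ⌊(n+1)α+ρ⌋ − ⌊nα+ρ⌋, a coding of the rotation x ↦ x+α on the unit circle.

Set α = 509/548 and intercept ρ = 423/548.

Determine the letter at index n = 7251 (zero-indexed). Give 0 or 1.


(n+1)α + ρ = (7252·509 + 423) / 548 = 3691691/548
nα + ρ     = (7251·509 + 423) / 548 = 3691182/548
⌊3691691/548⌋ = 6736,  ⌊3691182/548⌋ = 6735
s_{7251} = 6736 − 6735 = 1

1


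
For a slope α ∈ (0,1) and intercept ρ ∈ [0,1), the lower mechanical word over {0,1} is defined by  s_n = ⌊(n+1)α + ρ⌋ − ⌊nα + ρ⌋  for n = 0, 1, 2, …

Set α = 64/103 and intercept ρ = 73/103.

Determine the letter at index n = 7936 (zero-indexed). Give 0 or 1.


(n+1)α + ρ = (7937·64 + 73) / 103 = 508041/103
nα + ρ     = (7936·64 + 73) / 103 = 507977/103
⌊508041/103⌋ = 4932,  ⌊507977/103⌋ = 4931
s_{7936} = 4932 − 4931 = 1

1


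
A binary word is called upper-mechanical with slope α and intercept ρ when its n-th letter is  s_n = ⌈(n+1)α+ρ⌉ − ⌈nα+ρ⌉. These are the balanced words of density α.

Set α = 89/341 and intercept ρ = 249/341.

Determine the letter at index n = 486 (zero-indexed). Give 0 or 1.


(n+1)α + ρ = (487·89 + 249) / 341 = 43592/341
nα + ρ     = (486·89 + 249) / 341 = 43503/341
⌈43592/341⌉ = 128,  ⌈43503/341⌉ = 128
s_{486} = 128 − 128 = 0

0


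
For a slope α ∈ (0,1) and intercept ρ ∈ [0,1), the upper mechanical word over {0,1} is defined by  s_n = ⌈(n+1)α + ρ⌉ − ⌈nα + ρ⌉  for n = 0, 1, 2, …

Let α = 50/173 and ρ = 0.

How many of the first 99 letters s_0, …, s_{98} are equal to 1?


#1s = Σ_{n=0}^{98} s_n = Σ_{n=0}^{98} (⌈(n+1)α+ρ⌉ − ⌈nα+ρ⌉)
the sum telescopes: every ⌈nα+ρ⌉ with 0 < n < 99 appears once with + and once with −, leaving ⌈99α+ρ⌉ − ⌈0·α+ρ⌉
99α + ρ = (99·50) / 173 = 4950/173
ρ = 0/173
⌈4950/173⌉ = 29,  ⌈0/173⌉ = 0
#1s = 29 − 0 = 29

29


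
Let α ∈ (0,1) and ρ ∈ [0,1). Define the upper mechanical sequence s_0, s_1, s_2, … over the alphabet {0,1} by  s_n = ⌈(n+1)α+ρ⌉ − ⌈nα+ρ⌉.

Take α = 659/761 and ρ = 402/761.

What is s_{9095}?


1

(n+1)α + ρ = (9096·659 + 402) / 761 = 5994666/761
nα + ρ     = (9095·659 + 402) / 761 = 5994007/761
⌈5994666/761⌉ = 7878,  ⌈5994007/761⌉ = 7877
s_{9095} = 7878 − 7877 = 1


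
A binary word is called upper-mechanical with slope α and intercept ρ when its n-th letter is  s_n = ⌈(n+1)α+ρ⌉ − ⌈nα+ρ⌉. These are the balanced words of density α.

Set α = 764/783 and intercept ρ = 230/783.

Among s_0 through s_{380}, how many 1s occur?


#1s = Σ_{n=0}^{380} s_n = Σ_{n=0}^{380} (⌈(n+1)α+ρ⌉ − ⌈nα+ρ⌉)
the sum telescopes: every ⌈nα+ρ⌉ with 0 < n < 381 appears once with + and once with −, leaving ⌈381α+ρ⌉ − ⌈0·α+ρ⌉
381α + ρ = (381·764 + 230) / 783 = 291314/783
ρ = 230/783
⌈291314/783⌉ = 373,  ⌈230/783⌉ = 1
#1s = 373 − 1 = 372

372


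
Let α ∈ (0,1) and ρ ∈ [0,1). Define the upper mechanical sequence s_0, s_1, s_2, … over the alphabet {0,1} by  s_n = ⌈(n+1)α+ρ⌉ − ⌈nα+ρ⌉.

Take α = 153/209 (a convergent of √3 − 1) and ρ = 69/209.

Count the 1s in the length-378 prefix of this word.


#1s = Σ_{n=0}^{377} s_n = Σ_{n=0}^{377} (⌈(n+1)α+ρ⌉ − ⌈nα+ρ⌉)
the sum telescopes: every ⌈nα+ρ⌉ with 0 < n < 378 appears once with + and once with −, leaving ⌈378α+ρ⌉ − ⌈0·α+ρ⌉
378α + ρ = (378·153 + 69) / 209 = 57903/209
ρ = 69/209
⌈57903/209⌉ = 278,  ⌈69/209⌉ = 1
#1s = 278 − 1 = 277

277


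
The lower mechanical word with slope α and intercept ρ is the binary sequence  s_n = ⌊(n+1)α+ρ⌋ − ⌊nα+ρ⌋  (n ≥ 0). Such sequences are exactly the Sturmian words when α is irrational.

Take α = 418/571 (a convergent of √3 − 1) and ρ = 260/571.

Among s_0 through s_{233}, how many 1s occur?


171

#1s = Σ_{n=0}^{233} s_n = Σ_{n=0}^{233} (⌊(n+1)α+ρ⌋ − ⌊nα+ρ⌋)
the sum telescopes: every ⌊nα+ρ⌋ with 0 < n < 234 appears once with + and once with −, leaving ⌊234α+ρ⌋ − ⌊0·α+ρ⌋
234α + ρ = (234·418 + 260) / 571 = 98072/571
ρ = 260/571
⌊98072/571⌋ = 171,  ⌊260/571⌋ = 0
#1s = 171 − 0 = 171
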